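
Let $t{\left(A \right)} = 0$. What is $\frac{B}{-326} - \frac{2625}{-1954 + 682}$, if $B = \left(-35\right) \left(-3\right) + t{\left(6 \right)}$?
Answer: $\frac{120365}{69112} \approx 1.7416$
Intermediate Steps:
$B = 105$ ($B = \left(-35\right) \left(-3\right) + 0 = 105 + 0 = 105$)
$\frac{B}{-326} - \frac{2625}{-1954 + 682} = \frac{105}{-326} - \frac{2625}{-1954 + 682} = 105 \left(- \frac{1}{326}\right) - \frac{2625}{-1272} = - \frac{105}{326} - - \frac{875}{424} = - \frac{105}{326} + \frac{875}{424} = \frac{120365}{69112}$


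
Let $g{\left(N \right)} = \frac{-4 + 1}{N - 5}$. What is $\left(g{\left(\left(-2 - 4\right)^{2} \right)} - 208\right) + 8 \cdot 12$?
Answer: $- \frac{3475}{31} \approx -112.1$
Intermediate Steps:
$g{\left(N \right)} = - \frac{3}{-5 + N}$
$\left(g{\left(\left(-2 - 4\right)^{2} \right)} - 208\right) + 8 \cdot 12 = \left(- \frac{3}{-5 + \left(-2 - 4\right)^{2}} - 208\right) + 8 \cdot 12 = \left(- \frac{3}{-5 + \left(-6\right)^{2}} - 208\right) + 96 = \left(- \frac{3}{-5 + 36} - 208\right) + 96 = \left(- \frac{3}{31} - 208\right) + 96 = - \frac{6451}{31} + 96 = - \frac{3475}{31}$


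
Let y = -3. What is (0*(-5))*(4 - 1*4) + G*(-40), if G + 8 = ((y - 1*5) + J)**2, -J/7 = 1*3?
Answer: -33320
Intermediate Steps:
J = -21 (J = -7*3 = -21)
G = 833 (G = -8 + ((-3 - 1*5) - 21)**2 = -8 + ((-3 - 5) - 21)**2 = -8 + (-8 - 21)**2 = -8 + (-29)**2 = -8 + 841 = 833)
(0*(-5))*(4 - 1*4) + G*(-40) = (0*(-5))*(4 - 1*4) + 833*(-40) = 0*(4 - 4) - 33320 = 0*0 - 33320 = 0 - 33320 = -33320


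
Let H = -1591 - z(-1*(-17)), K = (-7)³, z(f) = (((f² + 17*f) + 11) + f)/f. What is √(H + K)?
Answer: 2*I*√142307/17 ≈ 44.381*I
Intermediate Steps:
z(f) = (11 + f² + 18*f)/f (z(f) = ((11 + f² + 17*f) + f)/f = (11 + f² + 18*f)/f)
K = -343
H = -27653/17 (H = -1591 - (18 - 1*(-17) + 11/((-1*(-17)))) = -1591 - (18 + 17 + 11/17) = -1591 - 1*606/17 = -1591 - 606/17 = -27653/17 ≈ -1626.6)
√(H + K) = √(-27653/17 - 343) = √(-33484/17) = 2*I*√142307/17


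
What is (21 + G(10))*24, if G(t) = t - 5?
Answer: 624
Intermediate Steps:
G(t) = -5 + t
(21 + G(10))*24 = (21 + (-5 + 10))*24 = (21 + 5)*24 = 26*24 = 624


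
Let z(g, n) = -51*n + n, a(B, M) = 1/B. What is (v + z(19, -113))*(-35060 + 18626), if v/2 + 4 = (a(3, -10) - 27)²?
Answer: -116093428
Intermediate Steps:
v = 12728/9 (v = -8 + 2*(1/3 - 27)² = -8 + 2*(⅓ - 27)² = -8 + 2*(-80/3)² = -8 + 2*(6400/9) = -8 + 12800/9 = 12728/9 ≈ 1414.2)
z(g, n) = -50*n
(v + z(19, -113))*(-35060 + 18626) = (12728/9 - 50*(-113))*(-35060 + 18626) = (12728/9 + 5650)*(-16434) = (63578/9)*(-16434) = -116093428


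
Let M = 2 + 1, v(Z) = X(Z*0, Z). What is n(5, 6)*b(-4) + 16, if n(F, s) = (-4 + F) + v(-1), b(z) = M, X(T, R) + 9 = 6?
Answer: 10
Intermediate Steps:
X(T, R) = -3 (X(T, R) = -9 + 6 = -3)
v(Z) = -3
M = 3
b(z) = 3
n(F, s) = -7 + F (n(F, s) = (-4 + F) - 3 = -7 + F)
n(5, 6)*b(-4) + 16 = (-7 + 5)*3 + 16 = -2*3 + 16 = -6 + 16 = 10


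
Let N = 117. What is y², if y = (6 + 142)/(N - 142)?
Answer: 21904/625 ≈ 35.046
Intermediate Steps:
y = -148/25 (y = (6 + 142)/(117 - 142) = 148/(-25) = 148*(-1/25) = -148/25 ≈ -5.9200)
y² = (-148/25)² = 21904/625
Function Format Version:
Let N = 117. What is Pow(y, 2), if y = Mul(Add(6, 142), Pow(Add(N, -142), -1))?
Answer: Rational(21904, 625) ≈ 35.046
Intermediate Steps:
y = Rational(-148, 25) (y = Mul(Add(6, 142), Pow(Add(117, -142), -1)) = Mul(148, Pow(-25, -1)) = Mul(148, Rational(-1, 25)) = Rational(-148, 25) ≈ -5.9200)
Pow(y, 2) = Pow(Rational(-148, 25), 2) = Rational(21904, 625)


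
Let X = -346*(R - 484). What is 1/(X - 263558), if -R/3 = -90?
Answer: -1/189514 ≈ -5.2767e-6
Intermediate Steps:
R = 270 (R = -3*(-90) = 270)
X = 74044 (X = -346*(270 - 484) = -346*(-214) = 74044)
1/(X - 263558) = 1/(74044 - 263558) = 1/(-189514) = -1/189514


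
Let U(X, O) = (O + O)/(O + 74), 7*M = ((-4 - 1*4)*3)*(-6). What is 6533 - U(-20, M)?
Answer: 2162279/331 ≈ 6532.6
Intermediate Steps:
M = 144/7 (M = (((-4 - 1*4)*3)*(-6))/7 = (((-4 - 4)*3)*(-6))/7 = (-8*3*(-6))/7 = (-24*(-6))/7 = (⅐)*144 = 144/7 ≈ 20.571)
U(X, O) = 2*O/(74 + O) (U(X, O) = (2*O)/(74 + O) = 2*O/(74 + O))
6533 - U(-20, M) = 6533 - 2*144/(7*(74 + 144/7)) = 6533 - 2*144/(7*662/7) = 6533 - 2*144*7/(7*662) = 6533 - 1*144/331 = 6533 - 144/331 = 2162279/331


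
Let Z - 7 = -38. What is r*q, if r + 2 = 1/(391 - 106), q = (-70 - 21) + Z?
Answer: 69418/285 ≈ 243.57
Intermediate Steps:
Z = -31 (Z = 7 - 38 = -31)
q = -122 (q = (-70 - 21) - 31 = -91 - 31 = -122)
r = -569/285 (r = -2 + 1/(391 - 106) = -2 + 1/285 = -569/285 ≈ -1.9965)
r*q = -569/285*(-122) = 69418/285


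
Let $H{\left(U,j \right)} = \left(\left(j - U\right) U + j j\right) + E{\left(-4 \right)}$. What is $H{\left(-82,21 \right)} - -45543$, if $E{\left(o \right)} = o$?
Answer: $37534$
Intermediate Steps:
$H{\left(U,j \right)} = -4 + j^{2} + U \left(j - U\right)$ ($H{\left(U,j \right)} = \left(\left(j - U\right) U + j j\right) - 4 = \left(U \left(j - U\right) + j^{2}\right) - 4 = \left(j^{2} + U \left(j - U\right)\right) - 4 = -4 + j^{2} + U \left(j - U\right)$)
$H{\left(-82,21 \right)} - -45543 = \left(-4 + 21^{2} - \left(-82\right)^{2} - 1722\right) - -45543 = \left(-4 + 441 - 6724 - 1722\right) + 45543 = -8009 + 45543 = 37534$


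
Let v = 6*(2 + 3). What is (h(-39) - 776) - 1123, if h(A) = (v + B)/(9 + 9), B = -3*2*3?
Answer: -5695/3 ≈ -1898.3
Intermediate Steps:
B = -18 (B = -6*3 = -18)
v = 30 (v = 6*5 = 30)
h(A) = ⅔ (h(A) = (30 - 18)/(9 + 9) = 12/18 = 12*(1/18) = ⅔)
(h(-39) - 776) - 1123 = (⅔ - 776) - 1123 = -2326/3 - 1123 = -5695/3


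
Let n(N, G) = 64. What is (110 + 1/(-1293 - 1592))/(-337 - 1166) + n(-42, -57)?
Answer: 30799619/481795 ≈ 63.927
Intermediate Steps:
(110 + 1/(-1293 - 1592))/(-337 - 1166) + n(-42, -57) = (110 + 1/(-1293 - 1592))/(-337 - 1166) + 64 = (110 + 1/(-2885))/(-1503) + 64 = (110 - 1/2885)*(-1/1503) + 64 = (317349/2885)*(-1/1503) + 64 = -35261/481795 + 64 = 30799619/481795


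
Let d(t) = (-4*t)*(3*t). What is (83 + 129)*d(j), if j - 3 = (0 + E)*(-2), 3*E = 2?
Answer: -21200/3 ≈ -7066.7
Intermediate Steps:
E = ⅔ (E = (⅓)*2 = ⅔ ≈ 0.66667)
j = 5/3 (j = 3 + (0 + ⅔)*(-2) = 3 + (⅔)*(-2) = 3 - 4/3 = 5/3 ≈ 1.6667)
d(t) = -12*t²
(83 + 129)*d(j) = (83 + 129)*(-12*(5/3)²) = 212*(-12*25/9) = 212*(-100/3) = -21200/3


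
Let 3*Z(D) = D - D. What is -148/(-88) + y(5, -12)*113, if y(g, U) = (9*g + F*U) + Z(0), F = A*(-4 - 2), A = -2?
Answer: -246077/22 ≈ -11185.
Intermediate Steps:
Z(D) = 0 (Z(D) = (D - D)/3 = (1/3)*0 = 0)
F = 12 (F = -2*(-4 - 2) = -2*(-6) = 12)
y(g, U) = 9*g + 12*U (y(g, U) = (9*g + 12*U) + 0 = 9*g + 12*U)
-148/(-88) + y(5, -12)*113 = -148/(-88) + (9*5 + 12*(-12))*113 = -148*(-1/88) + (45 - 144)*113 = 37/22 - 99*113 = 37/22 - 11187 = -246077/22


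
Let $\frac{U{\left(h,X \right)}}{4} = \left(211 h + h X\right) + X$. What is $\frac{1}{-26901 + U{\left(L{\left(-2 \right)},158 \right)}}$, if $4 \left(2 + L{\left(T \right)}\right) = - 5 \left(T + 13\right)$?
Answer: $- \frac{1}{49516} \approx -2.0195 \cdot 10^{-5}$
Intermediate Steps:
$L{\left(T \right)} = - \frac{73}{4} - \frac{5 T}{4}$ ($L{\left(T \right)} = -2 + \frac{\left(-5\right) \left(T + 13\right)}{4} = -2 + \frac{\left(-5\right) \left(13 + T\right)}{4} = -2 + \frac{-65 - 5 T}{4} = -2 - \left(\frac{65}{4} + \frac{5 T}{4}\right) = - \frac{73}{4} - \frac{5 T}{4}$)
$U{\left(h,X \right)} = 4 X + 844 h + 4 X h$ ($U{\left(h,X \right)} = 4 \left(\left(211 h + h X\right) + X\right) = 4 \left(\left(211 h + X h\right) + X\right) = 4 \left(X + 211 h + X h\right) = 4 X + 844 h + 4 X h$)
$\frac{1}{-26901 + U{\left(L{\left(-2 \right)},158 \right)}} = \frac{1}{-26901 + \left(4 \cdot 158 + 844 \left(- \frac{73}{4} - - \frac{5}{2}\right) + 4 \cdot 158 \left(- \frac{73}{4} - - \frac{5}{2}\right)\right)} = \frac{1}{-26901 + \left(632 + 844 \left(- \frac{73}{4} + \frac{5}{2}\right) + 4 \cdot 158 \left(- \frac{73}{4} + \frac{5}{2}\right)\right)} = \frac{1}{-26901 + \left(632 + 844 \left(- \frac{63}{4}\right) + 4 \cdot 158 \left(- \frac{63}{4}\right)\right)} = \frac{1}{-26901 - 22615} = \frac{1}{-49516} = - \frac{1}{49516}$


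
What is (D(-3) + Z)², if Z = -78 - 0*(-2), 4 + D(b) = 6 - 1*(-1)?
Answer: 5625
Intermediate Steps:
D(b) = 3 (D(b) = -4 + (6 - 1*(-1)) = -4 + (6 + 1) = -4 + 7 = 3)
Z = -78 (Z = -78 - 1*0 = -78 + 0 = -78)
(D(-3) + Z)² = (3 - 78)² = (-75)² = 5625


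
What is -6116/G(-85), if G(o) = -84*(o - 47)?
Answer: -139/252 ≈ -0.55159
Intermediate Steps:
G(o) = 3948 - 84*o (G(o) = -84*(-47 + o) = 3948 - 84*o)
-6116/G(-85) = -6116/(3948 - 84*(-85)) = -6116/(3948 + 7140) = -6116/11088 = -6116*1/11088 = -139/252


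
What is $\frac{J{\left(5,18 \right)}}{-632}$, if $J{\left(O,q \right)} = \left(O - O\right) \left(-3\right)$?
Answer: $0$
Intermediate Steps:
$J{\left(O,q \right)} = 0$ ($J{\left(O,q \right)} = 0 \left(-3\right) = 0$)
$\frac{J{\left(5,18 \right)}}{-632} = \frac{0}{-632} = 0 \left(- \frac{1}{632}\right) = 0$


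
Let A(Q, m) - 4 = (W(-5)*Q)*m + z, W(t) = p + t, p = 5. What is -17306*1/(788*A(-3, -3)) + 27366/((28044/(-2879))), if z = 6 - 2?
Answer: -20714865605/7366224 ≈ -2812.1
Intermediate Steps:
W(t) = 5 + t
z = 4
A(Q, m) = 8 (A(Q, m) = 4 + (((5 - 5)*Q)*m + 4) = 4 + ((0*Q)*m + 4) = 4 + (0*m + 4) = 4 + (0 + 4) = 4 + 4 = 8)
-17306*1/(788*A(-3, -3)) + 27366/((28044/(-2879))) = -17306/(8*788) + 27366/((28044/(-2879))) = -17306/6304 + 27366/((28044*(-1/2879))) = -17306*1/6304 + 27366/(-28044/2879) = -8653/3152 + 27366*(-2879/28044) = -8653/3152 - 13131119/4674 = -20714865605/7366224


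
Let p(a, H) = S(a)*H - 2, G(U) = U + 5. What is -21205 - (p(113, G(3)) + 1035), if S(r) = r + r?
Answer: -24046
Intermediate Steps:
S(r) = 2*r
G(U) = 5 + U
p(a, H) = -2 + 2*H*a (p(a, H) = (2*a)*H - 2 = 2*H*a - 2 = -2 + 2*H*a)
-21205 - (p(113, G(3)) + 1035) = -21205 - ((-2 + 2*(5 + 3)*113) + 1035) = -21205 - ((-2 + 2*8*113) + 1035) = -21205 - ((-2 + 1808) + 1035) = -21205 - (1806 + 1035) = -21205 - 1*2841 = -21205 - 2841 = -24046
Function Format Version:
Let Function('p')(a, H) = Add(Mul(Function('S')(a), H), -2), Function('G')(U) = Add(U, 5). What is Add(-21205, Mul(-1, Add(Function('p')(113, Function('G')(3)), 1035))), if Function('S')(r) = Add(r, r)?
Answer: -24046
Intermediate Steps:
Function('S')(r) = Mul(2, r)
Function('G')(U) = Add(5, U)
Function('p')(a, H) = Add(-2, Mul(2, H, a)) (Function('p')(a, H) = Add(Mul(Mul(2, a), H), -2) = Add(Mul(2, H, a), -2) = Add(-2, Mul(2, H, a)))
Add(-21205, Mul(-1, Add(Function('p')(113, Function('G')(3)), 1035))) = Add(-21205, Mul(-1, Add(Add(-2, Mul(2, Add(5, 3), 113)), 1035))) = Add(-21205, Mul(-1, Add(Add(-2, Mul(2, 8, 113)), 1035))) = Add(-21205, Mul(-1, Add(Add(-2, 1808), 1035))) = Add(-21205, Mul(-1, Add(1806, 1035))) = Add(-21205, Mul(-1, 2841)) = Add(-21205, -2841) = -24046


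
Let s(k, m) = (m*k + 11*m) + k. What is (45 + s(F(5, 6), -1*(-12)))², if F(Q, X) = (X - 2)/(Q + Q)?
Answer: 829921/25 ≈ 33197.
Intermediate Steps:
F(Q, X) = (-2 + X)/(2*Q) (F(Q, X) = (-2 + X)/((2*Q)) = (-2 + X)*(1/(2*Q)) = (-2 + X)/(2*Q))
s(k, m) = k + 11*m + k*m (s(k, m) = (k*m + 11*m) + k = (11*m + k*m) + k = k + 11*m + k*m)
(45 + s(F(5, 6), -1*(-12)))² = (45 + ((½)*(-2 + 6)/5 + 11*(-1*(-12)) + ((½)*(-2 + 6)/5)*(-1*(-12))))² = (45 + ((½)*(⅕)*4 + 11*12 + ((½)*(⅕)*4)*12))² = (45 + (⅖ + 132 + (⅖)*12))² = (45 + (⅖ + 132 + 24/5))² = (45 + 686/5)² = (911/5)² = 829921/25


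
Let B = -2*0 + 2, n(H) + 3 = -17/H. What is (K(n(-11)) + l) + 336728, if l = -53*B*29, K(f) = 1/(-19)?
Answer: 6339425/19 ≈ 3.3365e+5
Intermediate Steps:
n(H) = -3 - 17/H
K(f) = -1/19
B = 2 (B = 0 + 2 = 2)
l = -3074 (l = -53*2*29 = -106*29 = -3074)
(K(n(-11)) + l) + 336728 = (-1/19 - 3074) + 336728 = -58407/19 + 336728 = 6339425/19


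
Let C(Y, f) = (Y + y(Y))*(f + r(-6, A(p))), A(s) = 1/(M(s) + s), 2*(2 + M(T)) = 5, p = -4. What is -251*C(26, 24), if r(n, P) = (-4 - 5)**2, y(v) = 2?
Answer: -737940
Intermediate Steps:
M(T) = 1/2 (M(T) = -2 + (1/2)*5 = -2 + 5/2 = 1/2)
A(s) = 1/(1/2 + s)
r(n, P) = 81 (r(n, P) = (-9)**2 = 81)
C(Y, f) = (2 + Y)*(81 + f) (C(Y, f) = (Y + 2)*(f + 81) = (2 + Y)*(81 + f))
-251*C(26, 24) = -251*(162 + 2*24 + 81*26 + 26*24) = -251*(162 + 48 + 2106 + 624) = -251*2940 = -737940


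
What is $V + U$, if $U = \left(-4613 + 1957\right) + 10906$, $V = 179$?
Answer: $8429$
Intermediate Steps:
$U = 8250$ ($U = -2656 + 10906 = 8250$)
$V + U = 179 + 8250 = 8429$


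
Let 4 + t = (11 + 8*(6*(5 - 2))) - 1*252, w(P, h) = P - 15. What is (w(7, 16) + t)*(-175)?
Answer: 19075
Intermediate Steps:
w(P, h) = -15 + P
t = -101 (t = -4 + ((11 + 8*(6*(5 - 2))) - 1*252) = -4 + ((11 + 8*(6*3)) - 252) = -4 + ((11 + 8*18) - 252) = -4 + ((11 + 144) - 252) = -4 + (155 - 252) = -4 - 97 = -101)
(w(7, 16) + t)*(-175) = ((-15 + 7) - 101)*(-175) = (-8 - 101)*(-175) = -109*(-175) = 19075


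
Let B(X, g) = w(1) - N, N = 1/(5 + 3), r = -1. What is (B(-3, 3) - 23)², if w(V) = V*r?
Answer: 37249/64 ≈ 582.02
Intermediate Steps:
w(V) = -V (w(V) = V*(-1) = -V)
N = ⅛ (N = 1/8 = ⅛ ≈ 0.12500)
B(X, g) = -9/8 (B(X, g) = -1*1 - 1*⅛ = -1 - ⅛ = -9/8)
(B(-3, 3) - 23)² = (-9/8 - 23)² = (-193/8)² = 37249/64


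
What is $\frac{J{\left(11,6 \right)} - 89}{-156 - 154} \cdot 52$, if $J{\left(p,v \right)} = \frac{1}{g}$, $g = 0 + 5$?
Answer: $\frac{11544}{775} \approx 14.895$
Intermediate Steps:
$g = 5$
$J{\left(p,v \right)} = \frac{1}{5}$
$\frac{J{\left(11,6 \right)} - 89}{-156 - 154} \cdot 52 = \frac{\frac{1}{5} - 89}{-156 - 154} \cdot 52 = - \frac{444}{5 \left(-310\right)} 52 = \left(- \frac{444}{5}\right) \left(- \frac{1}{310}\right) 52 = \frac{222}{775} \cdot 52 = \frac{11544}{775}$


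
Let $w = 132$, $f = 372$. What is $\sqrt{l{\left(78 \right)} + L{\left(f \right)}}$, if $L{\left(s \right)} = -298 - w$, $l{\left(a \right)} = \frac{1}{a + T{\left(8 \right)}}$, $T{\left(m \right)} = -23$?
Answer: $\frac{i \sqrt{1300695}}{55} \approx 20.736 i$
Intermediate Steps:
$l{\left(a \right)} = \frac{1}{-23 + a}$ ($l{\left(a \right)} = \frac{1}{a - 23} = \frac{1}{-23 + a}$)
$L{\left(s \right)} = -430$ ($L{\left(s \right)} = -298 - 132 = -430$)
$\sqrt{l{\left(78 \right)} + L{\left(f \right)}} = \sqrt{\frac{1}{-23 + 78} - 430} = \sqrt{\frac{1}{55} - 430} = \sqrt{- \frac{23649}{55}} = \frac{i \sqrt{1300695}}{55}$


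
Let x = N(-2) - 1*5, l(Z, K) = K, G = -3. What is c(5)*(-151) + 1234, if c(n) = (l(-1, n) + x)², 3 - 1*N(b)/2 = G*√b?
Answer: 6670 - 10872*I*√2 ≈ 6670.0 - 15375.0*I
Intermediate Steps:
N(b) = 6 + 6*√b (N(b) = 6 - (-6)*√b = 6 + 6*√b)
x = 1 + 6*I*√2 (x = (6 + 6*√(-2)) - 1*5 = (6 + 6*(I*√2)) - 5 = (6 + 6*I*√2) - 5 = 1 + 6*I*√2 ≈ 1.0 + 8.4853*I)
c(n) = (1 + n + 6*I*√2)² (c(n) = (n + (1 + 6*I*√2))² = (1 + n + 6*I*√2)²)
c(5)*(-151) + 1234 = (1 + 5 + 6*I*√2)²*(-151) + 1234 = (6 + 6*I*√2)²*(-151) + 1234 = -151*(6 + 6*I*√2)² + 1234 = 1234 - 151*(6 + 6*I*√2)²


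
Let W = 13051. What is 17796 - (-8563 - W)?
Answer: 39410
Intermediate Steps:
17796 - (-8563 - W) = 17796 - (-8563 - 1*13051) = 17796 - (-8563 - 13051) = 17796 - 1*(-21614) = 17796 + 21614 = 39410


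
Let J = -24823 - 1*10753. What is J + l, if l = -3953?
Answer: -39529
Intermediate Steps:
J = -35576 (J = -24823 - 10753 = -35576)
J + l = -35576 - 3953 = -39529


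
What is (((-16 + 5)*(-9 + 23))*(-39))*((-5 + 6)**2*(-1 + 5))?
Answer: 24024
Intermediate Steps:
(((-16 + 5)*(-9 + 23))*(-39))*((-5 + 6)**2*(-1 + 5)) = (-11*14*(-39))*(1**2*4) = (-154*(-39))*(1*4) = 6006*4 = 24024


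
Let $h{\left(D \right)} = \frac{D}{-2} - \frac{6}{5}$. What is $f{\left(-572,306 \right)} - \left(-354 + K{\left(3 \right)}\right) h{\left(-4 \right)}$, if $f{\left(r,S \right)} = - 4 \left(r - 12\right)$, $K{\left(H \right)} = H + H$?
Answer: $\frac{13072}{5} \approx 2614.4$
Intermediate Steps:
$K{\left(H \right)} = 2 H$
$h{\left(D \right)} = - \frac{6}{5} - \frac{D}{2}$ ($h{\left(D \right)} = D \left(- \frac{1}{2}\right) - \frac{6}{5} = - \frac{D}{2} - \frac{6}{5} = - \frac{6}{5} - \frac{D}{2}$)
$f{\left(r,S \right)} = 48 - 4 r$ ($f{\left(r,S \right)} = - 4 \left(-12 + r\right) = 48 - 4 r$)
$f{\left(-572,306 \right)} - \left(-354 + K{\left(3 \right)}\right) h{\left(-4 \right)} = \left(48 - -2288\right) - \left(-354 + 2 \cdot 3\right) \left(- \frac{6}{5} - -2\right) = \left(48 + 2288\right) - \left(-354 + 6\right) \left(- \frac{6}{5} + 2\right) = 2336 - \left(-348\right) \frac{4}{5} = 2336 - - \frac{1392}{5} = 2336 + \frac{1392}{5} = \frac{13072}{5}$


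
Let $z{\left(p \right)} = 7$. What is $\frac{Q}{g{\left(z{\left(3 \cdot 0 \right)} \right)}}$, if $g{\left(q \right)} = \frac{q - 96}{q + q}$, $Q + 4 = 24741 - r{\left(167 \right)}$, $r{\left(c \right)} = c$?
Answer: $- \frac{343980}{89} \approx -3864.9$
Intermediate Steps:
$Q = 24570$ ($Q = -4 + \left(24741 - 167\right) = -4 + 24574 = 24570$)
$g{\left(q \right)} = \frac{-96 + q}{2 q}$
$\frac{Q}{g{\left(z{\left(3 \cdot 0 \right)} \right)}} = \frac{24570}{\frac{1}{2} \cdot \frac{1}{7} \left(-96 + 7\right)} = \frac{24570}{\frac{1}{2} \cdot \frac{1}{7} \left(-89\right)} = \frac{24570}{- \frac{89}{14}} = 24570 \left(- \frac{14}{89}\right) = - \frac{343980}{89}$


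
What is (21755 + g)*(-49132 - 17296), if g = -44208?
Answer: 1491507884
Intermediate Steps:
(21755 + g)*(-49132 - 17296) = (21755 - 44208)*(-49132 - 17296) = -22453*(-66428) = 1491507884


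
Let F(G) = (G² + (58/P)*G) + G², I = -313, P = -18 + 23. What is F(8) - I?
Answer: 2669/5 ≈ 533.80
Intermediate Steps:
P = 5
F(G) = 2*G² + 58*G/5 (F(G) = (G² + (58/5)*G) + G² = (G² + (58*(⅕))*G) + G² = (G² + 58*G/5) + G² = 2*G² + 58*G/5)
F(8) - I = (⅖)*8*(29 + 5*8) - 1*(-313) = (⅖)*8*(29 + 40) + 313 = (⅖)*8*69 + 313 = 1104/5 + 313 = 2669/5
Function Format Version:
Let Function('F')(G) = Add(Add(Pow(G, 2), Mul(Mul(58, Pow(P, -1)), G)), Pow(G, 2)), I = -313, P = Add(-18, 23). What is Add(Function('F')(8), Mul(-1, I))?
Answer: Rational(2669, 5) ≈ 533.80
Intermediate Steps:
P = 5
Function('F')(G) = Add(Mul(2, Pow(G, 2)), Mul(Rational(58, 5), G)) (Function('F')(G) = Add(Add(Pow(G, 2), Mul(Mul(58, Pow(5, -1)), G)), Pow(G, 2)) = Add(Add(Pow(G, 2), Mul(Mul(58, Rational(1, 5)), G)), Pow(G, 2)) = Add(Add(Pow(G, 2), Mul(Rational(58, 5), G)), Pow(G, 2)) = Add(Mul(2, Pow(G, 2)), Mul(Rational(58, 5), G)))
Add(Function('F')(8), Mul(-1, I)) = Add(Mul(Rational(2, 5), 8, Add(29, Mul(5, 8))), Mul(-1, -313)) = Add(Mul(Rational(2, 5), 8, Add(29, 40)), 313) = Add(Mul(Rational(2, 5), 8, 69), 313) = Add(Rational(1104, 5), 313) = Rational(2669, 5)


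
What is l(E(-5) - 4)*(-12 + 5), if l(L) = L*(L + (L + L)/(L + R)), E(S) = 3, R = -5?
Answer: -14/3 ≈ -4.6667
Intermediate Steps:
l(L) = L*(L + 2*L/(-5 + L)) (l(L) = L*(L + (L + L)/(L - 5)) = L*(L + (2*L)/(-5 + L)) = L*(L + 2*L/(-5 + L)))
l(E(-5) - 4)*(-12 + 5) = ((3 - 4)²*(-3 + (3 - 4))/(-5 + (3 - 4)))*(-12 + 5) = ((-1)²*(-3 - 1)/(-5 - 1))*(-7) = (1*(-4)/(-6))*(-7) = (1*(-⅙)*(-4))*(-7) = (⅔)*(-7) = -14/3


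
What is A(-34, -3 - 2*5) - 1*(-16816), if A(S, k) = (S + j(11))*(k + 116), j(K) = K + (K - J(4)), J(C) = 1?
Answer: 15477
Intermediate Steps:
j(K) = -1 + 2*K (j(K) = K + (K - 1*1) = K + (K - 1) = K + (-1 + K) = -1 + 2*K)
A(S, k) = (21 + S)*(116 + k) (A(S, k) = (S + (-1 + 2*11))*(k + 116) = (S + (-1 + 22))*(116 + k) = (S + 21)*(116 + k) = (21 + S)*(116 + k))
A(-34, -3 - 2*5) - 1*(-16816) = (2436 + 21*(-3 - 2*5) + 116*(-34) - 34*(-3 - 2*5)) - 1*(-16816) = (2436 + 21*(-3 - 10) - 3944 - 34*(-3 - 10)) + 16816 = (2436 + 21*(-13) - 3944 - 34*(-13)) + 16816 = (2436 - 273 - 3944 + 442) + 16816 = -1339 + 16816 = 15477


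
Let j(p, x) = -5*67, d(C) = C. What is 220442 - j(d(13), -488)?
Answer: 220777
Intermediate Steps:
j(p, x) = -335
220442 - j(d(13), -488) = 220442 - 1*(-335) = 220442 + 335 = 220777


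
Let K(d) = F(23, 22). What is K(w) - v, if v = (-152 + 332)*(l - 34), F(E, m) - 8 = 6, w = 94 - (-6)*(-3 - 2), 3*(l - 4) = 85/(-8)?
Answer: 12103/2 ≈ 6051.5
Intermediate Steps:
l = 11/24 (l = 4 + (85/(-8))/3 = 4 + (85*(-1/8))/3 = 4 + (1/3)*(-85/8) = 4 - 85/24 = 11/24 ≈ 0.45833)
w = 64 (w = 94 - (-6)*(-5) = 94 - 1*30 = 94 - 30 = 64)
F(E, m) = 14 (F(E, m) = 8 + 6 = 14)
K(d) = 14
v = -12075/2 (v = (-152 + 332)*(11/24 - 34) = 180*(-805/24) = -12075/2 ≈ -6037.5)
K(w) - v = 14 - 1*(-12075/2) = 14 + 12075/2 = 12103/2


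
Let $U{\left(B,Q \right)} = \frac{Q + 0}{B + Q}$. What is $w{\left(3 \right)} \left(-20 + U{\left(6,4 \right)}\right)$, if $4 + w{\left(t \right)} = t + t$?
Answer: $- \frac{196}{5} \approx -39.2$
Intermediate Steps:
$U{\left(B,Q \right)} = \frac{Q}{B + Q}$
$w{\left(t \right)} = -4 + 2 t$ ($w{\left(t \right)} = -4 + \left(t + t\right) = -4 + 2 t$)
$w{\left(3 \right)} \left(-20 + U{\left(6,4 \right)}\right) = \left(-4 + 2 \cdot 3\right) \left(-20 + \frac{4}{6 + 4}\right) = \left(-4 + 6\right) \left(-20 + \frac{4}{10}\right) = 2 \left(-20 + 4 \cdot \frac{1}{10}\right) = 2 \left(-20 + \frac{2}{5}\right) = 2 \left(- \frac{98}{5}\right) = - \frac{196}{5}$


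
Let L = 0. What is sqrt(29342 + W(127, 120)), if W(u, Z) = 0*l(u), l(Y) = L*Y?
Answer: sqrt(29342) ≈ 171.30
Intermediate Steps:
l(Y) = 0 (l(Y) = 0*Y = 0)
W(u, Z) = 0 (W(u, Z) = 0*0 = 0)
sqrt(29342 + W(127, 120)) = sqrt(29342 + 0) = sqrt(29342)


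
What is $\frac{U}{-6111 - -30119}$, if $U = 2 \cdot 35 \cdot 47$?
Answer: $\frac{1645}{12004} \approx 0.13704$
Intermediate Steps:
$U = 3290$ ($U = 70 \cdot 47 = 3290$)
$\frac{U}{-6111 - -30119} = \frac{3290}{-6111 - -30119} = \frac{3290}{-6111 + 30119} = \frac{3290}{24008} = 3290 \cdot \frac{1}{24008} = \frac{1645}{12004}$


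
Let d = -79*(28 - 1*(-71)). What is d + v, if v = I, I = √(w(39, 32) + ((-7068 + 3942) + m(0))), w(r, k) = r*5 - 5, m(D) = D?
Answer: -7821 + 2*I*√734 ≈ -7821.0 + 54.185*I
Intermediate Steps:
d = -7821 (d = -79*(28 + 71) = -79*99 = -7821)
w(r, k) = -5 + 5*r (w(r, k) = 5*r - 5 = -5 + 5*r)
I = 2*I*√734 (I = √((-5 + 5*39) + ((-7068 + 3942) + 0)) = √((-5 + 195) + (-3126 + 0)) = √(190 - 3126) = √(-2936) = 2*I*√734 ≈ 54.185*I)
v = 2*I*√734 ≈ 54.185*I
d + v = -7821 + 2*I*√734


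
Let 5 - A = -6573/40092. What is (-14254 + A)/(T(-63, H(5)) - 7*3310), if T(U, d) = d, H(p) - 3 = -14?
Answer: 63473815/103263628 ≈ 0.61468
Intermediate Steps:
H(p) = -11 (H(p) = 3 - 14 = -11)
A = 69011/13364 (A = 5 - (-6573)/40092 = 5 - 1*(-2191/13364) = 5 + 2191/13364 = 69011/13364 ≈ 5.1639)
(-14254 + A)/(T(-63, H(5)) - 7*3310) = (-14254 + 69011/13364)/(-11 - 7*3310) = -190421445/(13364*(-11 - 23170)) = -190421445/13364/(-23181) = -190421445/13364*(-1/23181) = 63473815/103263628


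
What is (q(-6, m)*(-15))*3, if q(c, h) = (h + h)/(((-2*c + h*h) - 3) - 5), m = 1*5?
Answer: -450/29 ≈ -15.517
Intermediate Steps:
m = 5
q(c, h) = 2*h/(-8 + h² - 2*c) (q(c, h) = (2*h)/(((-2*c + h²) - 3) - 5) = (2*h)/(((h² - 2*c) - 3) - 5) = (2*h)/((-3 + h² - 2*c) - 5) = (2*h)/(-8 + h² - 2*c) = 2*h/(-8 + h² - 2*c))
(q(-6, m)*(-15))*3 = (-2*5/(8 - 1*5² + 2*(-6))*(-15))*3 = (-2*5/(8 - 1*25 - 12)*(-15))*3 = (-2*5/(8 - 25 - 12)*(-15))*3 = (-2*5/(-29)*(-15))*3 = (-2*5*(-1/29)*(-15))*3 = ((10/29)*(-15))*3 = -150/29*3 = -450/29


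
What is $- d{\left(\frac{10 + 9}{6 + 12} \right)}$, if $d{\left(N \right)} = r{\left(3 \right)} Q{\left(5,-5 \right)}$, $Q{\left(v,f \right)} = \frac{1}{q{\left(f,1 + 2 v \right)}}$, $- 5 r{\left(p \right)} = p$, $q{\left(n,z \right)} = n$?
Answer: $- \frac{3}{25} \approx -0.12$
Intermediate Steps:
$r{\left(p \right)} = - \frac{p}{5}$
$Q{\left(v,f \right)} = \frac{1}{f}$
$d{\left(N \right)} = \frac{3}{25}$ ($d{\left(N \right)} = \frac{\left(- \frac{1}{5}\right) 3}{-5} = \left(- \frac{3}{5}\right) \left(- \frac{1}{5}\right) = \frac{3}{25}$)
$- d{\left(\frac{10 + 9}{6 + 12} \right)} = \left(-1\right) \frac{3}{25} = - \frac{3}{25}$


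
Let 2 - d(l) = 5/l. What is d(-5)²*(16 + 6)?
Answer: 198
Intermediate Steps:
d(l) = 2 - 5/l
d(-5)²*(16 + 6) = (2 - 5/(-5))²*(16 + 6) = (2 - 5*(-⅕))²*22 = (2 + 1)²*22 = 3²*22 = 9*22 = 198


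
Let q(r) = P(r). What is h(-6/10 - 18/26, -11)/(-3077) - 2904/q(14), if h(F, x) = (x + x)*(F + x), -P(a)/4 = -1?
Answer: -8542424/11765 ≈ -726.09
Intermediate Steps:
P(a) = 4 (P(a) = -4*(-1) = 4)
q(r) = 4
h(F, x) = 2*x*(F + x) (h(F, x) = (2*x)*(F + x) = 2*x*(F + x))
h(-6/10 - 18/26, -11)/(-3077) - 2904/q(14) = (2*(-11)*((-6/10 - 18/26) - 11))/(-3077) - 2904/4 = (2*(-11)*((-6*⅒ - 18*1/26) - 11))*(-1/3077) - 2904*¼ = (2*(-11)*((-⅗ - 9/13) - 11))*(-1/3077) - 726 = (2*(-11)*(-84/65 - 11))*(-1/3077) - 726 = (2*(-11)*(-799/65))*(-1/3077) - 726 = (17578/65)*(-1/3077) - 726 = -1034/11765 - 726 = -8542424/11765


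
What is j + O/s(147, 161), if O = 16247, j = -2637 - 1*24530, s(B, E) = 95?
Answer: -2564618/95 ≈ -26996.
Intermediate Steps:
j = -27167 (j = -2637 - 24530 = -27167)
j + O/s(147, 161) = -27167 + 16247/95 = -2564618/95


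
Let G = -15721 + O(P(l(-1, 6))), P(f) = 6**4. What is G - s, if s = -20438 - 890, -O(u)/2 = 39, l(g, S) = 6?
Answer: 5529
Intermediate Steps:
P(f) = 1296
O(u) = -78 (O(u) = -2*39 = -78)
s = -21328
G = -15799 (G = -15721 - 78 = -15799)
G - s = -15799 - 1*(-21328) = -15799 + 21328 = 5529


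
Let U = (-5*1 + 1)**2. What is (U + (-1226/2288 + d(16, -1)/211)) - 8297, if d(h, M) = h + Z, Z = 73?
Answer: -1998928431/241384 ≈ -8281.1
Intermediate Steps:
d(h, M) = 73 + h (d(h, M) = h + 73 = 73 + h)
U = 16 (U = (-5 + 1)**2 = (-4)**2 = 16)
(U + (-1226/2288 + d(16, -1)/211)) - 8297 = (16 + (-1226/2288 + (73 + 16)/211)) - 8297 = (16 + (-1226*1/2288 + 89*(1/211))) - 8297 = (16 + (-613/1144 + 89/211)) - 8297 = (16 - 27527/241384) - 8297 = 3834617/241384 - 8297 = -1998928431/241384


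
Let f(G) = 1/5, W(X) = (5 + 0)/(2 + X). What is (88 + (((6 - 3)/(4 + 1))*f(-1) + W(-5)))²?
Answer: 42042256/5625 ≈ 7474.2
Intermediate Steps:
W(X) = 5/(2 + X)
f(G) = ⅕
(88 + (((6 - 3)/(4 + 1))*f(-1) + W(-5)))² = (88 + (((6 - 3)/(4 + 1))*(⅕) + 5/(2 - 5)))² = (88 + ((3/5)*(⅕) + 5/(-3)))² = (88 + ((3*(⅕))*(⅕) + 5*(-⅓)))² = (88 + ((⅗)*(⅕) - 5/3))² = (88 + (3/25 - 5/3))² = (88 - 116/75)² = (6484/75)² = 42042256/5625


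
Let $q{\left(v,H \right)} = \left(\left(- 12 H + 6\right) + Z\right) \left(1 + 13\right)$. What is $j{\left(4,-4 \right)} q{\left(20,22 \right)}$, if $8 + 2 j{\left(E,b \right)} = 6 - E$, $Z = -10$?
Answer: $11256$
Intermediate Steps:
$q{\left(v,H \right)} = -56 - 168 H$ ($q{\left(v,H \right)} = \left(\left(- 12 H + 6\right) - 10\right) \left(1 + 13\right) = \left(\left(6 - 12 H\right) - 10\right) 14 = \left(-4 - 12 H\right) 14 = -56 - 168 H$)
$j{\left(E,b \right)} = -1 - \frac{E}{2}$ ($j{\left(E,b \right)} = -4 + \frac{6 - E}{2} = -4 - \left(-3 + \frac{E}{2}\right) = -1 - \frac{E}{2}$)
$j{\left(4,-4 \right)} q{\left(20,22 \right)} = \left(-1 - 2\right) \left(-56 - 3696\right) = \left(-3\right) \left(-3752\right) = 11256$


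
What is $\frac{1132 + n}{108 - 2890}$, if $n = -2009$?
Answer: $\frac{877}{2782} \approx 0.31524$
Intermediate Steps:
$\frac{1132 + n}{108 - 2890} = \frac{1132 - 2009}{108 - 2890} = - \frac{877}{-2782} = \left(-877\right) \left(- \frac{1}{2782}\right) = \frac{877}{2782}$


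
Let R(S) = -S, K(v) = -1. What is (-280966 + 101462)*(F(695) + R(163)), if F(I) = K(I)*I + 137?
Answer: 129422384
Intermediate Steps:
F(I) = 137 - I (F(I) = -I + 137 = 137 - I)
(-280966 + 101462)*(F(695) + R(163)) = (-280966 + 101462)*((137 - 1*695) - 1*163) = -179504*((137 - 695) - 163) = -179504*(-558 - 163) = -179504*(-721) = 129422384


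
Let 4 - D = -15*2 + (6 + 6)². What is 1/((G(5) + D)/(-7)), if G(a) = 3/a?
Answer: 35/547 ≈ 0.063985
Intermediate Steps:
D = -110 (D = 4 - (-15*2 + (6 + 6)²) = 4 - (-3*10 + 12²) = 4 - (-30 + 144) = 4 - 1*114 = 4 - 114 = -110)
1/((G(5) + D)/(-7)) = 1/((3/5 - 110)/(-7)) = 1/((3*(⅕) - 110)*(-⅐)) = 1/((⅗ - 110)*(-⅐)) = 1/(-547/5*(-⅐)) = 1/(547/35) = 35/547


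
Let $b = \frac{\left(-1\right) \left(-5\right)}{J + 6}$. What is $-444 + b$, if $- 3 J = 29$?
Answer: $- \frac{4899}{11} \approx -445.36$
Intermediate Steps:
$J = - \frac{29}{3}$ ($J = \left(- \frac{1}{3}\right) 29 = - \frac{29}{3} \approx -9.6667$)
$b = - \frac{15}{11}$ ($b = \frac{\left(-1\right) \left(-5\right)}{- \frac{29}{3} + 6} = \frac{5}{- \frac{11}{3}} = 5 \left(- \frac{3}{11}\right) = - \frac{15}{11} \approx -1.3636$)
$-444 + b = -444 - \frac{15}{11} = - \frac{4899}{11}$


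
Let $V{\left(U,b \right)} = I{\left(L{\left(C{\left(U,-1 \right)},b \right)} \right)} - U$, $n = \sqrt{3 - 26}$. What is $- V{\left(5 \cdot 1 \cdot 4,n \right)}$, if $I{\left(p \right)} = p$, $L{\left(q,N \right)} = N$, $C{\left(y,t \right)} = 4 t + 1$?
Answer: $20 - i \sqrt{23} \approx 20.0 - 4.7958 i$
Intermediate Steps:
$C{\left(y,t \right)} = 1 + 4 t$
$n = i \sqrt{23}$ ($n = \sqrt{-23} = i \sqrt{23} \approx 4.7958 i$)
$V{\left(U,b \right)} = b - U$
$- V{\left(5 \cdot 1 \cdot 4,n \right)} = - (i \sqrt{23} - 5 \cdot 1 \cdot 4) = - (i \sqrt{23} - 5 \cdot 4) = - (i \sqrt{23} - 20) = - (-20 + i \sqrt{23}) = 20 - i \sqrt{23}$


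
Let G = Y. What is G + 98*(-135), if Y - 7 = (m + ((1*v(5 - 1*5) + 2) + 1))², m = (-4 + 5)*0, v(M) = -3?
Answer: -13223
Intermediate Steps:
m = 0 (m = 1*0 = 0)
Y = 7 (Y = 7 + (0 + ((1*(-3) + 2) + 1))² = 7 + (0 + ((-3 + 2) + 1))² = 7 + (0 + (-1 + 1))² = 7 + (0 + 0)² = 7 + 0² = 7 + 0 = 7)
G = 7
G + 98*(-135) = 7 + 98*(-135) = 7 - 13230 = -13223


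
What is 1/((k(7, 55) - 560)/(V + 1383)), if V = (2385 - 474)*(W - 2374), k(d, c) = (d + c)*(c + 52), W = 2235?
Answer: -132123/3037 ≈ -43.504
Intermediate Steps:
k(d, c) = (52 + c)*(c + d) (k(d, c) = (c + d)*(52 + c) = (52 + c)*(c + d))
V = -265629 (V = (2385 - 474)*(2235 - 2374) = 1911*(-139) = -265629)
1/((k(7, 55) - 560)/(V + 1383)) = 1/(((55**2 + 52*55 + 52*7 + 55*7) - 560)/(-265629 + 1383)) = 1/(((3025 + 2860 + 364 + 385) - 560)/(-264246)) = 1/((6634 - 560)*(-1/264246)) = 1/(6074*(-1/264246)) = 1/(-3037/132123) = -132123/3037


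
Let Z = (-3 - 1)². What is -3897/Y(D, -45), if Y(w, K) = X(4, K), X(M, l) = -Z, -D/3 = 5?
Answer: 3897/16 ≈ 243.56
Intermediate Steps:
D = -15 (D = -3*5 = -15)
Z = 16 (Z = (-4)² = 16)
X(M, l) = -16 (X(M, l) = -1*16 = -16)
Y(w, K) = -16
-3897/Y(D, -45) = -3897/(-16) = -3897*(-1/16) = 3897/16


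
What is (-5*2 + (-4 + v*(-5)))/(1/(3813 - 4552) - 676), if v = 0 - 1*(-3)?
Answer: 21431/499565 ≈ 0.042899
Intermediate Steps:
v = 3 (v = 0 + 3 = 3)
(-5*2 + (-4 + v*(-5)))/(1/(3813 - 4552) - 676) = (-5*2 + (-4 + 3*(-5)))/(1/(3813 - 4552) - 676) = (-10 + (-4 - 15))/(1/(-739) - 676) = (-10 - 19)/(-1/739 - 676) = -29/(-499565/739) = -739/499565*(-29) = 21431/499565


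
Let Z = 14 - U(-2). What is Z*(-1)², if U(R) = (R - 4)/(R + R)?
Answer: 25/2 ≈ 12.500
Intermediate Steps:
U(R) = (-4 + R)/(2*R) (U(R) = (-4 + R)/((2*R)) = (-4 + R)*(1/(2*R)) = (-4 + R)/(2*R))
Z = 25/2 (Z = 14 - (-4 - 2)/(2*(-2)) = 14 - (-1)*(-6)/(2*2) = 14 - 1*3/2 = 14 - 3/2 = 25/2 ≈ 12.500)
Z*(-1)² = (25/2)*(-1)² = (25/2)*1 = 25/2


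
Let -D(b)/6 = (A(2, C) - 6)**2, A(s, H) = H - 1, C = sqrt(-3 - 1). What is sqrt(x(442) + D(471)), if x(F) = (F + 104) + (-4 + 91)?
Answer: sqrt(363 + 168*I) ≈ 19.532 + 4.3007*I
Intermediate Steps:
C = 2*I (C = sqrt(-4) = 2*I ≈ 2.0*I)
A(s, H) = -1 + H
D(b) = -6*(-7 + 2*I)**2 (D(b) = -6*((-1 + 2*I) - 6)**2 = -6*(-7 + 2*I)**2)
x(F) = 191 + F (x(F) = (104 + F) + 87 = 191 + F)
sqrt(x(442) + D(471)) = sqrt((191 + 442) + (-270 + 168*I)) = sqrt(633 + (-270 + 168*I)) = sqrt(363 + 168*I)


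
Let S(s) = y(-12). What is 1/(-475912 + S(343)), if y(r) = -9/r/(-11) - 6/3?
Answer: -44/20940219 ≈ -2.1012e-6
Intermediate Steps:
y(r) = -2 + 9/(11*r) (y(r) = -9/r*(-1/11) - 6*⅓ = 9/(11*r) - 2 = -2 + 9/(11*r))
S(s) = -91/44 (S(s) = -2 + (9/11)/(-12) = -2 + (9/11)*(-1/12) = -2 - 3/44 = -91/44)
1/(-475912 + S(343)) = 1/(-475912 - 91/44) = 1/(-20940219/44) = -44/20940219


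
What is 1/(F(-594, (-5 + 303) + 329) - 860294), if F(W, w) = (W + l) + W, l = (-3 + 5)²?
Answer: -1/861478 ≈ -1.1608e-6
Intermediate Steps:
l = 4 (l = 2² = 4)
F(W, w) = 4 + 2*W (F(W, w) = (W + 4) + W = (4 + W) + W = 4 + 2*W)
1/(F(-594, (-5 + 303) + 329) - 860294) = 1/((4 + 2*(-594)) - 860294) = 1/((4 - 1188) - 860294) = 1/(-1184 - 860294) = 1/(-861478) = -1/861478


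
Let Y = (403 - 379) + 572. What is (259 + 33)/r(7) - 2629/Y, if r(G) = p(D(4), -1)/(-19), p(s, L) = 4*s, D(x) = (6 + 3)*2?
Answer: -436987/5364 ≈ -81.467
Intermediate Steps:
D(x) = 18 (D(x) = 9*2 = 18)
r(G) = -72/19 (r(G) = (4*18)/(-19) = 72*(-1/19) = -72/19)
Y = 596 (Y = 24 + 572 = 596)
(259 + 33)/r(7) - 2629/Y = (259 + 33)/(-72/19) - 2629/596 = 292*(-19/72) - 2629*1/596 = -1387/18 - 2629/596 = -436987/5364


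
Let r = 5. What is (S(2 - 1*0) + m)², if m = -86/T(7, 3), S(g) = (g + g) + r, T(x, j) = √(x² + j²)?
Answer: 6047/29 - 774*√58/29 ≈ 5.2549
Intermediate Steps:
T(x, j) = √(j² + x²)
S(g) = 5 + 2*g (S(g) = (g + g) + 5 = 2*g + 5 = 5 + 2*g)
m = -43*√58/29 (m = -86/√(3² + 7²) = -86/√(9 + 49) = -86*√58/58 = -43*√58/29 ≈ -11.292)
(S(2 - 1*0) + m)² = ((5 + 2*(2 - 1*0)) - 43*√58/29)² = ((5 + 2*(2 + 0)) - 43*√58/29)² = ((5 + 2*2) - 43*√58/29)² = ((5 + 4) - 43*√58/29)² = (9 - 43*√58/29)²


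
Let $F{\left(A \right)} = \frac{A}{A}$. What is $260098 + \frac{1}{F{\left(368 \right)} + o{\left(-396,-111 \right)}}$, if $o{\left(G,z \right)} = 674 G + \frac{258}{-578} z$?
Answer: $\frac{20058926303215}{77120648} \approx 2.601 \cdot 10^{5}$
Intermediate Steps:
$o{\left(G,z \right)} = 674 G - \frac{129 z}{289}$ ($o{\left(G,z \right)} = 674 G + 258 \left(- \frac{1}{578}\right) z = 674 G - \frac{129 z}{289}$)
$F{\left(A \right)} = 1$
$260098 + \frac{1}{F{\left(368 \right)} + o{\left(-396,-111 \right)}} = 260098 + \frac{1}{1 + \left(674 \left(-396\right) - - \frac{14319}{289}\right)} = 260098 + \frac{1}{1 + \left(-266904 + \frac{14319}{289}\right)} = 260098 + \frac{1}{1 - \frac{77120937}{289}} = 260098 + \frac{1}{- \frac{77120648}{289}} = 260098 - \frac{289}{77120648} = \frac{20058926303215}{77120648}$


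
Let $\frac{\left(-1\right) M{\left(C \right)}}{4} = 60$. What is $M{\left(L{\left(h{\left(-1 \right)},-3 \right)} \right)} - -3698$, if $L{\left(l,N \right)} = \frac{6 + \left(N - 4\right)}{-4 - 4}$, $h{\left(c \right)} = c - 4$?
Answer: $3458$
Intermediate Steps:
$h{\left(c \right)} = -4 + c$
$L{\left(l,N \right)} = - \frac{1}{4} - \frac{N}{8}$ ($L{\left(l,N \right)} = \frac{6 + \left(-4 + N\right)}{-8} = \left(2 + N\right) \left(- \frac{1}{8}\right) = - \frac{1}{4} - \frac{N}{8}$)
$M{\left(C \right)} = -240$ ($M{\left(C \right)} = \left(-4\right) 60 = -240$)
$M{\left(L{\left(h{\left(-1 \right)},-3 \right)} \right)} - -3698 = -240 - -3698 = -240 + 3698 = 3458$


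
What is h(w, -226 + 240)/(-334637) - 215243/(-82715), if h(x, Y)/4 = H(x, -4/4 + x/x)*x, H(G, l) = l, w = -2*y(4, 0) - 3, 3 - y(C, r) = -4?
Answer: 215243/82715 ≈ 2.6022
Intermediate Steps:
y(C, r) = 7 (y(C, r) = 3 - 1*(-4) = 3 + 4 = 7)
w = -17 (w = -2*7 - 3 = -14 - 3 = -17)
h(x, Y) = 0 (h(x, Y) = 4*((-4/4 + x/x)*x) = 4*((-4*¼ + 1)*x) = 4*((-1 + 1)*x) = 4*(0*x) = 4*0 = 0)
h(w, -226 + 240)/(-334637) - 215243/(-82715) = 0/(-334637) - 215243/(-82715) = 0*(-1/334637) - 215243*(-1/82715) = 0 + 215243/82715 = 215243/82715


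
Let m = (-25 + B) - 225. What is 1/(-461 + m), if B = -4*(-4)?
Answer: -1/695 ≈ -0.0014388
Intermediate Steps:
B = 16
m = -234 (m = (-25 + 16) - 225 = -9 - 225 = -234)
1/(-461 + m) = 1/(-461 - 234) = 1/(-695) = -1/695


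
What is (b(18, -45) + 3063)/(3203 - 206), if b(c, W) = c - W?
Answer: 1042/999 ≈ 1.0430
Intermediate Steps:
(b(18, -45) + 3063)/(3203 - 206) = ((18 - 1*(-45)) + 3063)/(3203 - 206) = ((18 + 45) + 3063)/2997 = (63 + 3063)*(1/2997) = 3126*(1/2997) = 1042/999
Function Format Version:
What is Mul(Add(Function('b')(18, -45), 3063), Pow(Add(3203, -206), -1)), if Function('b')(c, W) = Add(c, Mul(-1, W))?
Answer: Rational(1042, 999) ≈ 1.0430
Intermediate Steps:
Mul(Add(Function('b')(18, -45), 3063), Pow(Add(3203, -206), -1)) = Mul(Add(Add(18, Mul(-1, -45)), 3063), Pow(Add(3203, -206), -1)) = Mul(Add(Add(18, 45), 3063), Pow(2997, -1)) = Mul(Add(63, 3063), Rational(1, 2997)) = Mul(3126, Rational(1, 2997)) = Rational(1042, 999)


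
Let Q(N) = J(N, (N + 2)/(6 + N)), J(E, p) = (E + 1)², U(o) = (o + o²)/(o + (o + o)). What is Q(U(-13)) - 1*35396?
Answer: -35387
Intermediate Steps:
U(o) = (o + o²)/(3*o) (U(o) = (o + o²)/(o + 2*o) = (o + o²)/((3*o)) = (o + o²)*(1/(3*o)) = (o + o²)/(3*o))
J(E, p) = (1 + E)²
Q(N) = (1 + N)²
Q(U(-13)) - 1*35396 = (1 + (⅓ + (⅓)*(-13)))² - 1*35396 = (1 + (⅓ - 13/3))² - 35396 = (1 - 4)² - 35396 = (-3)² - 35396 = 9 - 35396 = -35387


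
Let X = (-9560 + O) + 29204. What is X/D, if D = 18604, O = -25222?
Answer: -2789/9302 ≈ -0.29983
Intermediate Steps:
X = -5578 (X = (-9560 - 25222) + 29204 = -34782 + 29204 = -5578)
X/D = -5578/18604 = -5578*1/18604 = -2789/9302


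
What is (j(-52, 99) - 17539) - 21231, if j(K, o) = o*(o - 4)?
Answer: -29365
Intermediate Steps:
j(K, o) = o*(-4 + o)
(j(-52, 99) - 17539) - 21231 = (99*(-4 + 99) - 17539) - 21231 = (99*95 - 17539) - 21231 = (9405 - 17539) - 21231 = -8134 - 21231 = -29365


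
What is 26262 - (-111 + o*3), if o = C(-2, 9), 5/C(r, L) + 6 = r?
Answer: 210999/8 ≈ 26375.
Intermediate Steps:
C(r, L) = 5/(-6 + r)
o = -5/8 (o = 5/(-6 - 2) = 5/(-8) = 5*(-⅛) = -5/8 ≈ -0.62500)
26262 - (-111 + o*3) = 26262 - (-111 - 5/8*3) = 26262 - (-111 - 15/8) = 26262 - 1*(-903/8) = 26262 + 903/8 = 210999/8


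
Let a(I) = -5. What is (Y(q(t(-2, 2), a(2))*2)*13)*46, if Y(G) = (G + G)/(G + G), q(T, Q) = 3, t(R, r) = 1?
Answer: 598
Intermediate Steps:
Y(G) = 1 (Y(G) = (2*G)/((2*G)) = (2*G)*(1/(2*G)) = 1)
(Y(q(t(-2, 2), a(2))*2)*13)*46 = (1*13)*46 = 13*46 = 598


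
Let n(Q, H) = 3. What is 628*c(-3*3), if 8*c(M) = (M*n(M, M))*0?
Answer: 0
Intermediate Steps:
c(M) = 0 (c(M) = ((M*3)*0)/8 = ((3*M)*0)/8 = (⅛)*0 = 0)
628*c(-3*3) = 628*0 = 0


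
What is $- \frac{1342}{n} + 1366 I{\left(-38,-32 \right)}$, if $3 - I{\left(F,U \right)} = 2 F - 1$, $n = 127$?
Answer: $\frac{13877218}{127} \approx 1.0927 \cdot 10^{5}$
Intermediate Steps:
$I{\left(F,U \right)} = 4 - 2 F$ ($I{\left(F,U \right)} = 3 - \left(2 F - 1\right) = 3 - \left(-1 + 2 F\right) = 4 - 2 F$)
$- \frac{1342}{n} + 1366 I{\left(-38,-32 \right)} = - \frac{1342}{127} + 1366 \left(4 - -76\right) = \left(-1342\right) \frac{1}{127} + 1366 \left(4 + 76\right) = - \frac{1342}{127} + 1366 \cdot 80 = - \frac{1342}{127} + 109280 = \frac{13877218}{127}$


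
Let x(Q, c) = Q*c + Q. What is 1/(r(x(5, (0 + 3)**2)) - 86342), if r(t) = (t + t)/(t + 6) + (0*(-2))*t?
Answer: -14/1208763 ≈ -1.1582e-5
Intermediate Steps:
x(Q, c) = Q + Q*c
r(t) = 2*t/(6 + t) (r(t) = (2*t)/(6 + t) + 0*t = 2*t/(6 + t) + 0 = 2*t/(6 + t))
1/(r(x(5, (0 + 3)**2)) - 86342) = 1/(2*(5*(1 + (0 + 3)**2))/(6 + 5*(1 + (0 + 3)**2)) - 86342) = 1/(2*(5*(1 + 3**2))/(6 + 5*(1 + 3**2)) - 86342) = 1/(2*(5*(1 + 9))/(6 + 5*(1 + 9)) - 86342) = 1/(2*(5*10)/(6 + 5*10) - 86342) = 1/(2*50/(6 + 50) - 86342) = 1/(2*50/56 - 86342) = 1/(2*50*(1/56) - 86342) = 1/(25/14 - 86342) = 1/(-1208763/14) = -14/1208763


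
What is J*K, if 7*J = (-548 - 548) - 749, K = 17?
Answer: -31365/7 ≈ -4480.7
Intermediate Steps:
J = -1845/7 (J = ((-548 - 548) - 749)/7 = (-1096 - 749)/7 = (⅐)*(-1845) = -1845/7 ≈ -263.57)
J*K = -1845/7*17 = -31365/7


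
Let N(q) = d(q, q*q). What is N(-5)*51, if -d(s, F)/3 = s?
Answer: 765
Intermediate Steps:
d(s, F) = -3*s
N(q) = -3*q
N(-5)*51 = -3*(-5)*51 = 15*51 = 765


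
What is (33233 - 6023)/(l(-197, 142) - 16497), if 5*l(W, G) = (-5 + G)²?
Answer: -68025/31858 ≈ -2.1353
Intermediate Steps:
l(W, G) = (-5 + G)²/5
(33233 - 6023)/(l(-197, 142) - 16497) = (33233 - 6023)/((-5 + 142)²/5 - 16497) = 27210/((⅕)*137² - 16497) = 27210/((⅕)*18769 - 16497) = 27210/(18769/5 - 16497) = 27210/(-63716/5) = 27210*(-5/63716) = -68025/31858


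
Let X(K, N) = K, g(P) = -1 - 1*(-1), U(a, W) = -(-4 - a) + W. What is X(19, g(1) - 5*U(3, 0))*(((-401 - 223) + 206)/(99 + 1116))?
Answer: -7942/1215 ≈ -6.5366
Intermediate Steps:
U(a, W) = 4 + W + a (U(a, W) = (4 + a) + W = 4 + W + a)
g(P) = 0 (g(P) = -1 + 1 = 0)
X(19, g(1) - 5*U(3, 0))*(((-401 - 223) + 206)/(99 + 1116)) = 19*(((-401 - 223) + 206)/(99 + 1116)) = 19*((-624 + 206)/1215) = 19*(-418*1/1215) = 19*(-418/1215) = -7942/1215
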